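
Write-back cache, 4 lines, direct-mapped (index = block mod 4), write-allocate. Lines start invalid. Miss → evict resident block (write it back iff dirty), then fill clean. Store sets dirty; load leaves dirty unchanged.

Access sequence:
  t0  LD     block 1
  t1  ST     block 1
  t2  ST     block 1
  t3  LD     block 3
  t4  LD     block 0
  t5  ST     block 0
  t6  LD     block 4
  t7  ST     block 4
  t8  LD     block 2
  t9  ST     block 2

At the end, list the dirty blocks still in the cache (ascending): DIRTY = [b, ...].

DIRTY = [1, 2, 4]

0: R B1 -> L1 miss  d=-]
1: W B1 -> L1 hit  d=D]
2: W B1 -> L1 hit  d=D]
3: R B3 -> L3 miss  d=-]
4: R B0 -> L0 miss  d=-]
5: W B0 -> L0 hit  d=D]
6: R B4 -> L0 miss wb->B0  d=-]
7: W B4 -> L0 hit  d=D]
8: R B2 -> L2 miss  d=-]
9: W B2 -> L2 hit  d=D]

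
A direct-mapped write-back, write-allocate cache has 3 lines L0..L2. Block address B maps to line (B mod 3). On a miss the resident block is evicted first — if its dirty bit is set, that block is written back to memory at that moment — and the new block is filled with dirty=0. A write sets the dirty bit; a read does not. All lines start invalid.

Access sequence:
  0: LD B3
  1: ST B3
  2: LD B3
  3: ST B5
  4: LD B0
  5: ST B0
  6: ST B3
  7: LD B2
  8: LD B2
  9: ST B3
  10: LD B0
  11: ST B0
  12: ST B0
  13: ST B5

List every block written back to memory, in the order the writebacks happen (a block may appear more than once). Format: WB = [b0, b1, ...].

WB = [3, 0, 5, 3]

0: R B3 -> L0 miss  d=-]
1: W B3 -> L0 hit  d=D]
2: R B3 -> L0 hit  d=D]
3: W B5 -> L2 miss  d=D]
4: R B0 -> L0 miss wb->B3  d=-]
5: W B0 -> L0 hit  d=D]
6: W B3 -> L0 miss wb->B0  d=D]
7: R B2 -> L2 miss wb->B5  d=-]
8: R B2 -> L2 hit  d=-]
9: W B3 -> L0 hit  d=D]
10: R B0 -> L0 miss wb->B3  d=-]
11: W B0 -> L0 hit  d=D]
12: W B0 -> L0 hit  d=D]
13: W B5 -> L2 miss  d=D]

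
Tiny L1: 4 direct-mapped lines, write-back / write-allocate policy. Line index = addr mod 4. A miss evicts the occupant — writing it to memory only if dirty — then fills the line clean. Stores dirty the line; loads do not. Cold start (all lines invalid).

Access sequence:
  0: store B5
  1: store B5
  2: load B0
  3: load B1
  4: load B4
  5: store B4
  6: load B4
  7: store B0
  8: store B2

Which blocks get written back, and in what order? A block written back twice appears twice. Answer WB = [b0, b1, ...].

WB = [5, 4]

0: W B5 → L1 miss [D]
1: W B5 → L1 hit [D]
2: R B0 → L0 miss [-]
3: R B1 → L1 miss wb→B5 [-]
4: R B4 → L0 miss [-]
5: W B4 → L0 hit [D]
6: R B4 → L0 hit [D]
7: W B0 → L0 miss wb→B4 [D]
8: W B2 → L2 miss [D]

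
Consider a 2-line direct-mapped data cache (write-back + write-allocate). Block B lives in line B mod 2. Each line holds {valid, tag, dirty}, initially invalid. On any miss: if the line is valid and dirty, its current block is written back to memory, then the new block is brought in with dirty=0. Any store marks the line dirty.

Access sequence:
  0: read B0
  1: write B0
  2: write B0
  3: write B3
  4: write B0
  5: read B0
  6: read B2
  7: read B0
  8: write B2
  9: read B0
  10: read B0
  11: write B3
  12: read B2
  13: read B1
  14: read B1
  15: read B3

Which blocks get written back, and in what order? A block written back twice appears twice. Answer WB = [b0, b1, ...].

0: R B0 → L0 miss [-]
1: W B0 → L0 hit [D]
2: W B0 → L0 hit [D]
3: W B3 → L1 miss [D]
4: W B0 → L0 hit [D]
5: R B0 → L0 hit [D]
6: R B2 → L0 miss wb→B0 [-]
7: R B0 → L0 miss [-]
8: W B2 → L0 miss [D]
9: R B0 → L0 miss wb→B2 [-]
10: R B0 → L0 hit [-]
11: W B3 → L1 hit [D]
12: R B2 → L0 miss [-]
13: R B1 → L1 miss wb→B3 [-]
14: R B1 → L1 hit [-]
15: R B3 → L1 miss [-]

WB = [0, 2, 3]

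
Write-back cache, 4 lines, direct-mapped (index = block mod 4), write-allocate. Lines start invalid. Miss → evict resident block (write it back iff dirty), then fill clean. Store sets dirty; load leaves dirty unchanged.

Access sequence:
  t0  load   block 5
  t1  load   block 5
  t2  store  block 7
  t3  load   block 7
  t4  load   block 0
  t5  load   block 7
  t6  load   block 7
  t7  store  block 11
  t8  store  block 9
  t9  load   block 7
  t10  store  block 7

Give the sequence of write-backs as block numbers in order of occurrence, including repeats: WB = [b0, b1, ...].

WB = [7, 11]

0: R B5 → L1 miss [-]
1: R B5 → L1 hit [-]
2: W B7 → L3 miss [D]
3: R B7 → L3 hit [D]
4: R B0 → L0 miss [-]
5: R B7 → L3 hit [D]
6: R B7 → L3 hit [D]
7: W B11 → L3 miss wb→B7 [D]
8: W B9 → L1 miss [D]
9: R B7 → L3 miss wb→B11 [-]
10: W B7 → L3 hit [D]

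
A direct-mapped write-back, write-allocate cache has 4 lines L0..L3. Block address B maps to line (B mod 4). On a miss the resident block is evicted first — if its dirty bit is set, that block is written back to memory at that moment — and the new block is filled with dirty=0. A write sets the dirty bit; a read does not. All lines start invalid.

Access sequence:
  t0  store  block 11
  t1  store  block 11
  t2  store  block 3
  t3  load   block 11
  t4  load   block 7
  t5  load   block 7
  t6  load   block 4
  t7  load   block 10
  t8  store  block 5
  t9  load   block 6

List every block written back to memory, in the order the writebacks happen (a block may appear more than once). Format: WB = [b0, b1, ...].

WB = [11, 3]

0: W B11 -> L3 miss  d=D]
1: W B11 -> L3 hit  d=D]
2: W B3 -> L3 miss wb->B11  d=D]
3: R B11 -> L3 miss wb->B3  d=-]
4: R B7 -> L3 miss  d=-]
5: R B7 -> L3 hit  d=-]
6: R B4 -> L0 miss  d=-]
7: R B10 -> L2 miss  d=-]
8: W B5 -> L1 miss  d=D]
9: R B6 -> L2 miss  d=-]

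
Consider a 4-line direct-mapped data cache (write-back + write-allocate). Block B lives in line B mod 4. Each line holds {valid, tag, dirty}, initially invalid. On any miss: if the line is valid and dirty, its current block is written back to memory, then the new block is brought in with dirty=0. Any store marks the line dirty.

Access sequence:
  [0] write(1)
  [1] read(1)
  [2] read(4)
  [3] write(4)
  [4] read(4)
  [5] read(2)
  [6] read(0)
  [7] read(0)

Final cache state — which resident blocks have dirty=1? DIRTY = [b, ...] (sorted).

0: W B1 -> L1 miss  d=D]
1: R B1 -> L1 hit  d=D]
2: R B4 -> L0 miss  d=-]
3: W B4 -> L0 hit  d=D]
4: R B4 -> L0 hit  d=D]
5: R B2 -> L2 miss  d=-]
6: R B0 -> L0 miss wb->B4  d=-]
7: R B0 -> L0 hit  d=-]

DIRTY = [1]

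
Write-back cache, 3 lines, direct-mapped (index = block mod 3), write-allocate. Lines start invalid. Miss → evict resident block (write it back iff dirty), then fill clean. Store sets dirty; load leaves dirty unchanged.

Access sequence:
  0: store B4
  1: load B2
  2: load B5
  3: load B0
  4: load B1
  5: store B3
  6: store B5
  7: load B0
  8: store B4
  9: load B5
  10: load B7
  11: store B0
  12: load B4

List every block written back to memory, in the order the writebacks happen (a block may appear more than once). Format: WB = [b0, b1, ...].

WB = [4, 3, 4]

  0 | W B4 → L1 miss [D]
  1 | R B2 → L2 miss [-]
  2 | R B5 → L2 miss [-]
  3 | R B0 → L0 miss [-]
  4 | R B1 → L1 miss wb→B4 [-]
  5 | W B3 → L0 miss [D]
  6 | W B5 → L2 hit [D]
  7 | R B0 → L0 miss wb→B3 [-]
  8 | W B4 → L1 miss [D]
  9 | R B5 → L2 hit [D]
  10 | R B7 → L1 miss wb→B4 [-]
  11 | W B0 → L0 hit [D]
  12 | R B4 → L1 miss [-]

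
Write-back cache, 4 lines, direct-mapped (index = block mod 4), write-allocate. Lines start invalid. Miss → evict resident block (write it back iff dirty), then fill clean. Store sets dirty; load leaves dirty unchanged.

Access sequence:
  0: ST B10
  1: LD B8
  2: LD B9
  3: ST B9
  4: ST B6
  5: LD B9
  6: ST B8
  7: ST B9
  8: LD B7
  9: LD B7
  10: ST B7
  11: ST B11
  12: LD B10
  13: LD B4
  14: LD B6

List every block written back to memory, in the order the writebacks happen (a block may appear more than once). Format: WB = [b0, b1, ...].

  0 | W B10 → L2 miss [D]
  1 | R B8 → L0 miss [-]
  2 | R B9 → L1 miss [-]
  3 | W B9 → L1 hit [D]
  4 | W B6 → L2 miss wb→B10 [D]
  5 | R B9 → L1 hit [D]
  6 | W B8 → L0 hit [D]
  7 | W B9 → L1 hit [D]
  8 | R B7 → L3 miss [-]
  9 | R B7 → L3 hit [-]
  10 | W B7 → L3 hit [D]
  11 | W B11 → L3 miss wb→B7 [D]
  12 | R B10 → L2 miss wb→B6 [-]
  13 | R B4 → L0 miss wb→B8 [-]
  14 | R B6 → L2 miss [-]

WB = [10, 7, 6, 8]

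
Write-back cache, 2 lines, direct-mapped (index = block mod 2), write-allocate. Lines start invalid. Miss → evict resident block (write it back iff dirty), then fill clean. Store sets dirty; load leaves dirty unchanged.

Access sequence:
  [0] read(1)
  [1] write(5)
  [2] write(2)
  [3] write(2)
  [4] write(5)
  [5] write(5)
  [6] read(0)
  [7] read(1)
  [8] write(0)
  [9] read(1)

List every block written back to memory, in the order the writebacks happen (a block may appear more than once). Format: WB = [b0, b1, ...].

WB = [2, 5]

0: R B1 -> L1 miss  d=-]
1: W B5 -> L1 miss  d=D]
2: W B2 -> L0 miss  d=D]
3: W B2 -> L0 hit  d=D]
4: W B5 -> L1 hit  d=D]
5: W B5 -> L1 hit  d=D]
6: R B0 -> L0 miss wb->B2  d=-]
7: R B1 -> L1 miss wb->B5  d=-]
8: W B0 -> L0 hit  d=D]
9: R B1 -> L1 hit  d=-]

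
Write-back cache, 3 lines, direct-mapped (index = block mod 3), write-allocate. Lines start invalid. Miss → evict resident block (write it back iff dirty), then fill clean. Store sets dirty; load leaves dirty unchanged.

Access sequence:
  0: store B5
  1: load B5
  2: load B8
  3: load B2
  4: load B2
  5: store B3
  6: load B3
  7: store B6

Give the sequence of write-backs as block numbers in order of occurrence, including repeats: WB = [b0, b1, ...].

0: W B5 → L2 miss [D]
1: R B5 → L2 hit [D]
2: R B8 → L2 miss wb→B5 [-]
3: R B2 → L2 miss [-]
4: R B2 → L2 hit [-]
5: W B3 → L0 miss [D]
6: R B3 → L0 hit [D]
7: W B6 → L0 miss wb→B3 [D]

WB = [5, 3]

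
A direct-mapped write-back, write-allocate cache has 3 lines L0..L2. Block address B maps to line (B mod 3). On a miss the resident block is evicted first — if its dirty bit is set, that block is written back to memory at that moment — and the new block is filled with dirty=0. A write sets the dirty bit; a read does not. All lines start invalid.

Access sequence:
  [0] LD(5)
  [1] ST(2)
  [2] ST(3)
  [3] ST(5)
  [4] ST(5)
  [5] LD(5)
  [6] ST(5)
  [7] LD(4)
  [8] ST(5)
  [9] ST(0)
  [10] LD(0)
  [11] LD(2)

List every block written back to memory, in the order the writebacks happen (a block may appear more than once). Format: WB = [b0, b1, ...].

  0 | R B5 → L2 miss [-]
  1 | W B2 → L2 miss [D]
  2 | W B3 → L0 miss [D]
  3 | W B5 → L2 miss wb→B2 [D]
  4 | W B5 → L2 hit [D]
  5 | R B5 → L2 hit [D]
  6 | W B5 → L2 hit [D]
  7 | R B4 → L1 miss [-]
  8 | W B5 → L2 hit [D]
  9 | W B0 → L0 miss wb→B3 [D]
  10 | R B0 → L0 hit [D]
  11 | R B2 → L2 miss wb→B5 [-]

WB = [2, 3, 5]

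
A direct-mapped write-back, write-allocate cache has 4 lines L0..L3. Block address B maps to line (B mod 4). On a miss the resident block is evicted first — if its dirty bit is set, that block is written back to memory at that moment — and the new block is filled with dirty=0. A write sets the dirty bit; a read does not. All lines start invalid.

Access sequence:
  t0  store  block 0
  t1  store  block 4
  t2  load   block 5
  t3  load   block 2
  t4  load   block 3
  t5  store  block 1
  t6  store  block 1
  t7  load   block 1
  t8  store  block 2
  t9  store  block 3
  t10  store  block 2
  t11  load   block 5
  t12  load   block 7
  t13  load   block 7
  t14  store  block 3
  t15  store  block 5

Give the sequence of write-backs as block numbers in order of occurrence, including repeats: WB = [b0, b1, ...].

  0 | W B0 → L0 miss [D]
  1 | W B4 → L0 miss wb→B0 [D]
  2 | R B5 → L1 miss [-]
  3 | R B2 → L2 miss [-]
  4 | R B3 → L3 miss [-]
  5 | W B1 → L1 miss [D]
  6 | W B1 → L1 hit [D]
  7 | R B1 → L1 hit [D]
  8 | W B2 → L2 hit [D]
  9 | W B3 → L3 hit [D]
  10 | W B2 → L2 hit [D]
  11 | R B5 → L1 miss wb→B1 [-]
  12 | R B7 → L3 miss wb→B3 [-]
  13 | R B7 → L3 hit [-]
  14 | W B3 → L3 miss [D]
  15 | W B5 → L1 hit [D]

WB = [0, 1, 3]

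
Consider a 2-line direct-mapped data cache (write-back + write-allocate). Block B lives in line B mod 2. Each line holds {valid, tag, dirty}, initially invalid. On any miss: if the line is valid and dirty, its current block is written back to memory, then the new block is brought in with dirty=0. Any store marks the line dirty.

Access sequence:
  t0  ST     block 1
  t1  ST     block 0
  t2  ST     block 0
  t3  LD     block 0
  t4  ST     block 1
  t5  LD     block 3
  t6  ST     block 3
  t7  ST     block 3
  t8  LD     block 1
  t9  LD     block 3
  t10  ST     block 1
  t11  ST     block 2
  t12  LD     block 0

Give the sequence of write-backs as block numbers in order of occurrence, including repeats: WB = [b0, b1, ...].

WB = [1, 3, 0, 2]

0: W B1 → L1 miss [D]
1: W B0 → L0 miss [D]
2: W B0 → L0 hit [D]
3: R B0 → L0 hit [D]
4: W B1 → L1 hit [D]
5: R B3 → L1 miss wb→B1 [-]
6: W B3 → L1 hit [D]
7: W B3 → L1 hit [D]
8: R B1 → L1 miss wb→B3 [-]
9: R B3 → L1 miss [-]
10: W B1 → L1 miss [D]
11: W B2 → L0 miss wb→B0 [D]
12: R B0 → L0 miss wb→B2 [-]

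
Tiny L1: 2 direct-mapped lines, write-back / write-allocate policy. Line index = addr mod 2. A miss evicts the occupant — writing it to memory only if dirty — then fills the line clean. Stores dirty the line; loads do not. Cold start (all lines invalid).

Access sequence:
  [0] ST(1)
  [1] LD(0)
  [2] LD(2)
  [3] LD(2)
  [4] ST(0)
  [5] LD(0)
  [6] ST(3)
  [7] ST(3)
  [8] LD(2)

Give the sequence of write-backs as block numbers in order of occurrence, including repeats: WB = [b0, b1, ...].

WB = [1, 0]

0: W B1 -> L1 miss  d=D]
1: R B0 -> L0 miss  d=-]
2: R B2 -> L0 miss  d=-]
3: R B2 -> L0 hit  d=-]
4: W B0 -> L0 miss  d=D]
5: R B0 -> L0 hit  d=D]
6: W B3 -> L1 miss wb->B1  d=D]
7: W B3 -> L1 hit  d=D]
8: R B2 -> L0 miss wb->B0  d=-]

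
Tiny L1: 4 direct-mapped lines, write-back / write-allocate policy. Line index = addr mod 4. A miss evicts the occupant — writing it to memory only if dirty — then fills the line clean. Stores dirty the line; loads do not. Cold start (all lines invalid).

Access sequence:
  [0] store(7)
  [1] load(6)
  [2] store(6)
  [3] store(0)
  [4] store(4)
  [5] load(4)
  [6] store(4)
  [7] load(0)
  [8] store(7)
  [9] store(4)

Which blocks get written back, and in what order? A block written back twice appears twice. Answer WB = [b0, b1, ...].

WB = [0, 4]

0: W B7 → L3 miss [D]
1: R B6 → L2 miss [-]
2: W B6 → L2 hit [D]
3: W B0 → L0 miss [D]
4: W B4 → L0 miss wb→B0 [D]
5: R B4 → L0 hit [D]
6: W B4 → L0 hit [D]
7: R B0 → L0 miss wb→B4 [-]
8: W B7 → L3 hit [D]
9: W B4 → L0 miss [D]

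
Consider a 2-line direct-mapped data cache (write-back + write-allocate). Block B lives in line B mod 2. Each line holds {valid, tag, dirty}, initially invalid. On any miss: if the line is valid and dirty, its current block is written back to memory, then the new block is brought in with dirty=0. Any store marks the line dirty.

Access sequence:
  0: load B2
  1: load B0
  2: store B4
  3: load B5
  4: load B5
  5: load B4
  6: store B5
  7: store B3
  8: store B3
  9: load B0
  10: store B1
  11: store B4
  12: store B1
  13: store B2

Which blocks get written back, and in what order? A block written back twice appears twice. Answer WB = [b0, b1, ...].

  0 | R B2 → L0 miss [-]
  1 | R B0 → L0 miss [-]
  2 | W B4 → L0 miss [D]
  3 | R B5 → L1 miss [-]
  4 | R B5 → L1 hit [-]
  5 | R B4 → L0 hit [D]
  6 | W B5 → L1 hit [D]
  7 | W B3 → L1 miss wb→B5 [D]
  8 | W B3 → L1 hit [D]
  9 | R B0 → L0 miss wb→B4 [-]
  10 | W B1 → L1 miss wb→B3 [D]
  11 | W B4 → L0 miss [D]
  12 | W B1 → L1 hit [D]
  13 | W B2 → L0 miss wb→B4 [D]

WB = [5, 4, 3, 4]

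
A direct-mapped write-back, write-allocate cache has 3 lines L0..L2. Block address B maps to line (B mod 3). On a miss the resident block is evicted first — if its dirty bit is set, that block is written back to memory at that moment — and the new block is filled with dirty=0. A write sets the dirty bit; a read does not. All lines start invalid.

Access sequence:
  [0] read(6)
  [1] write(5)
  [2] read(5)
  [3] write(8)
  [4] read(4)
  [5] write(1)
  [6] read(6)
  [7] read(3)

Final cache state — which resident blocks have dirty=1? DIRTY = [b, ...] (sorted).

0: R B6 -> L0 miss  d=-]
1: W B5 -> L2 miss  d=D]
2: R B5 -> L2 hit  d=D]
3: W B8 -> L2 miss wb->B5  d=D]
4: R B4 -> L1 miss  d=-]
5: W B1 -> L1 miss  d=D]
6: R B6 -> L0 hit  d=-]
7: R B3 -> L0 miss  d=-]

DIRTY = [1, 8]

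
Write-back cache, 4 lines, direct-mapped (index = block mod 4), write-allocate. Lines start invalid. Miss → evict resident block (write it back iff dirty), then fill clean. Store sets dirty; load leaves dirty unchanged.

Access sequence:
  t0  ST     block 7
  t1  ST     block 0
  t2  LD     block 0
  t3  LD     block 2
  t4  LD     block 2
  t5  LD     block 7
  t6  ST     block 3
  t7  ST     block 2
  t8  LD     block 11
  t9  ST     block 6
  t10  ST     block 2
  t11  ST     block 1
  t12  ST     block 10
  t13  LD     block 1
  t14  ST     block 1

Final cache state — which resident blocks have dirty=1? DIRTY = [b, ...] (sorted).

  0 | W B7 → L3 miss [D]
  1 | W B0 → L0 miss [D]
  2 | R B0 → L0 hit [D]
  3 | R B2 → L2 miss [-]
  4 | R B2 → L2 hit [-]
  5 | R B7 → L3 hit [D]
  6 | W B3 → L3 miss wb→B7 [D]
  7 | W B2 → L2 hit [D]
  8 | R B11 → L3 miss wb→B3 [-]
  9 | W B6 → L2 miss wb→B2 [D]
  10 | W B2 → L2 miss wb→B6 [D]
  11 | W B1 → L1 miss [D]
  12 | W B10 → L2 miss wb→B2 [D]
  13 | R B1 → L1 hit [D]
  14 | W B1 → L1 hit [D]

DIRTY = [0, 1, 10]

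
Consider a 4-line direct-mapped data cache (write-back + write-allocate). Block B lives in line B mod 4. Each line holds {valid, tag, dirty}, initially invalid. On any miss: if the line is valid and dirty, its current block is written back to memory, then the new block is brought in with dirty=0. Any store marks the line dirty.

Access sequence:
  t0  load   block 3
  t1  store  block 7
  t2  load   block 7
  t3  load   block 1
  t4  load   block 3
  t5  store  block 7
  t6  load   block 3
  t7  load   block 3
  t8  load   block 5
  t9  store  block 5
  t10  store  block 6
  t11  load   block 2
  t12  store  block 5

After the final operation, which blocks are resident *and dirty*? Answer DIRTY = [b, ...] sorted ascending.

  0 | R B3 → L3 miss [-]
  1 | W B7 → L3 miss [D]
  2 | R B7 → L3 hit [D]
  3 | R B1 → L1 miss [-]
  4 | R B3 → L3 miss wb→B7 [-]
  5 | W B7 → L3 miss [D]
  6 | R B3 → L3 miss wb→B7 [-]
  7 | R B3 → L3 hit [-]
  8 | R B5 → L1 miss [-]
  9 | W B5 → L1 hit [D]
  10 | W B6 → L2 miss [D]
  11 | R B2 → L2 miss wb→B6 [-]
  12 | W B5 → L1 hit [D]

DIRTY = [5]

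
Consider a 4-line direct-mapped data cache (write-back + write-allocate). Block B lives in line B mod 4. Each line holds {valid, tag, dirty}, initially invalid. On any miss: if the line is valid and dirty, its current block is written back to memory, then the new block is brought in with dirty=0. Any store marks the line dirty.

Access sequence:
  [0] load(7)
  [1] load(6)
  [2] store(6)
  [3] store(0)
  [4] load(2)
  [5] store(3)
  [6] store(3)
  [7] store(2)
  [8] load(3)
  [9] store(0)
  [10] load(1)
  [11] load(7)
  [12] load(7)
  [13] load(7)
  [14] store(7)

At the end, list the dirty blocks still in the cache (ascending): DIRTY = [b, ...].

DIRTY = [0, 2, 7]

0: R B7 → L3 miss [-]
1: R B6 → L2 miss [-]
2: W B6 → L2 hit [D]
3: W B0 → L0 miss [D]
4: R B2 → L2 miss wb→B6 [-]
5: W B3 → L3 miss [D]
6: W B3 → L3 hit [D]
7: W B2 → L2 hit [D]
8: R B3 → L3 hit [D]
9: W B0 → L0 hit [D]
10: R B1 → L1 miss [-]
11: R B7 → L3 miss wb→B3 [-]
12: R B7 → L3 hit [-]
13: R B7 → L3 hit [-]
14: W B7 → L3 hit [D]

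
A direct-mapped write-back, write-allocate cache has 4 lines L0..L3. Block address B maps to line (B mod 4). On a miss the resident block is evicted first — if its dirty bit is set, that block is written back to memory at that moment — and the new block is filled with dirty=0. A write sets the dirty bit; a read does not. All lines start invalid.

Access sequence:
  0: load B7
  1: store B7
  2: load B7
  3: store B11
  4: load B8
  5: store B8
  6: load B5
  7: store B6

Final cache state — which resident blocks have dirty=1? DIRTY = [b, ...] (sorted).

0: R B7 -> L3 miss  d=-]
1: W B7 -> L3 hit  d=D]
2: R B7 -> L3 hit  d=D]
3: W B11 -> L3 miss wb->B7  d=D]
4: R B8 -> L0 miss  d=-]
5: W B8 -> L0 hit  d=D]
6: R B5 -> L1 miss  d=-]
7: W B6 -> L2 miss  d=D]

DIRTY = [6, 8, 11]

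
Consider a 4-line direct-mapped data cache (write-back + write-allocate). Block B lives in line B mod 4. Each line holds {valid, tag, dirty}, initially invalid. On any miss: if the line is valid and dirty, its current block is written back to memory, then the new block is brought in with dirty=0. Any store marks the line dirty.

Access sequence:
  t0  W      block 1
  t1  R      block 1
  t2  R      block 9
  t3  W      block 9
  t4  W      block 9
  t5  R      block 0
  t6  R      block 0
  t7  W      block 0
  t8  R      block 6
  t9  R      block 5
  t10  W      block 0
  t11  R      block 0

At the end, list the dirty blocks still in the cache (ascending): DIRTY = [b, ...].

DIRTY = [0]

0: W B1 -> L1 miss  d=D]
1: R B1 -> L1 hit  d=D]
2: R B9 -> L1 miss wb->B1  d=-]
3: W B9 -> L1 hit  d=D]
4: W B9 -> L1 hit  d=D]
5: R B0 -> L0 miss  d=-]
6: R B0 -> L0 hit  d=-]
7: W B0 -> L0 hit  d=D]
8: R B6 -> L2 miss  d=-]
9: R B5 -> L1 miss wb->B9  d=-]
10: W B0 -> L0 hit  d=D]
11: R B0 -> L0 hit  d=D]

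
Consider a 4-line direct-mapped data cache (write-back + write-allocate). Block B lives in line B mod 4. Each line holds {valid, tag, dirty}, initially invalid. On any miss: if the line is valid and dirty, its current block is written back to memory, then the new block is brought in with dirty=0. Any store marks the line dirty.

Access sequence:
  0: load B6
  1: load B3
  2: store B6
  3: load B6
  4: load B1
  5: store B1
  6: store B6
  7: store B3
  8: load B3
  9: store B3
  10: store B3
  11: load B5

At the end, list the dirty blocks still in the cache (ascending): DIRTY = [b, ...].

0: R B6 → L2 miss [-]
1: R B3 → L3 miss [-]
2: W B6 → L2 hit [D]
3: R B6 → L2 hit [D]
4: R B1 → L1 miss [-]
5: W B1 → L1 hit [D]
6: W B6 → L2 hit [D]
7: W B3 → L3 hit [D]
8: R B3 → L3 hit [D]
9: W B3 → L3 hit [D]
10: W B3 → L3 hit [D]
11: R B5 → L1 miss wb→B1 [-]

DIRTY = [3, 6]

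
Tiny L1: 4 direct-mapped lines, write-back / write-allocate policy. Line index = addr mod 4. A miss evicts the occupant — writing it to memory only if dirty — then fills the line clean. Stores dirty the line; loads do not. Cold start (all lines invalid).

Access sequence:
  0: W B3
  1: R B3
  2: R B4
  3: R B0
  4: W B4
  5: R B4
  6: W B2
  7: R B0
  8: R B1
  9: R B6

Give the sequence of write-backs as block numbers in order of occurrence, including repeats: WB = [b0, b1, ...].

  0 | W B3 → L3 miss [D]
  1 | R B3 → L3 hit [D]
  2 | R B4 → L0 miss [-]
  3 | R B0 → L0 miss [-]
  4 | W B4 → L0 miss [D]
  5 | R B4 → L0 hit [D]
  6 | W B2 → L2 miss [D]
  7 | R B0 → L0 miss wb→B4 [-]
  8 | R B1 → L1 miss [-]
  9 | R B6 → L2 miss wb→B2 [-]

WB = [4, 2]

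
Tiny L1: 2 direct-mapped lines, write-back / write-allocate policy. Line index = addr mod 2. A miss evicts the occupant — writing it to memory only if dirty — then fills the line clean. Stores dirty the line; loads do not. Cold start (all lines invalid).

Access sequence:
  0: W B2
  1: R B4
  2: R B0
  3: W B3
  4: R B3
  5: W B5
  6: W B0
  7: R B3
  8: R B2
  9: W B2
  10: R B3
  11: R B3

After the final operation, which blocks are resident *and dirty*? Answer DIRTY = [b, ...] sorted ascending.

  0 | W B2 → L0 miss [D]
  1 | R B4 → L0 miss wb→B2 [-]
  2 | R B0 → L0 miss [-]
  3 | W B3 → L1 miss [D]
  4 | R B3 → L1 hit [D]
  5 | W B5 → L1 miss wb→B3 [D]
  6 | W B0 → L0 hit [D]
  7 | R B3 → L1 miss wb→B5 [-]
  8 | R B2 → L0 miss wb→B0 [-]
  9 | W B2 → L0 hit [D]
  10 | R B3 → L1 hit [-]
  11 | R B3 → L1 hit [-]

DIRTY = [2]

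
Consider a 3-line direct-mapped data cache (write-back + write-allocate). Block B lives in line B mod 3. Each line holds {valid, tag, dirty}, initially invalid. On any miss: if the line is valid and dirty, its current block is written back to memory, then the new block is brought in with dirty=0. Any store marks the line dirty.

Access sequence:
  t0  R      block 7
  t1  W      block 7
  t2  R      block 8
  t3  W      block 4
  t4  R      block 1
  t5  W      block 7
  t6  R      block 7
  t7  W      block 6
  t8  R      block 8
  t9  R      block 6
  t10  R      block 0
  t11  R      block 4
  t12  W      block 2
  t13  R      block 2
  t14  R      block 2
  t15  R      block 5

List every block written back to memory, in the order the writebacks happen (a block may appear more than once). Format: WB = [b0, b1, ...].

  0 | R B7 → L1 miss [-]
  1 | W B7 → L1 hit [D]
  2 | R B8 → L2 miss [-]
  3 | W B4 → L1 miss wb→B7 [D]
  4 | R B1 → L1 miss wb→B4 [-]
  5 | W B7 → L1 miss [D]
  6 | R B7 → L1 hit [D]
  7 | W B6 → L0 miss [D]
  8 | R B8 → L2 hit [-]
  9 | R B6 → L0 hit [D]
  10 | R B0 → L0 miss wb→B6 [-]
  11 | R B4 → L1 miss wb→B7 [-]
  12 | W B2 → L2 miss [D]
  13 | R B2 → L2 hit [D]
  14 | R B2 → L2 hit [D]
  15 | R B5 → L2 miss wb→B2 [-]

WB = [7, 4, 6, 7, 2]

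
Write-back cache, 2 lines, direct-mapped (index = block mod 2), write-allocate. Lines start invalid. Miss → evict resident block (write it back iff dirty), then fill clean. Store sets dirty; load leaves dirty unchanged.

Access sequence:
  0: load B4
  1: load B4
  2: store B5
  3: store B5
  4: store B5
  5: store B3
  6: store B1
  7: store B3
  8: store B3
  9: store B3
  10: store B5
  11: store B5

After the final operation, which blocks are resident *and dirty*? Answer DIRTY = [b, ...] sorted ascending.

  0 | R B4 → L0 miss [-]
  1 | R B4 → L0 hit [-]
  2 | W B5 → L1 miss [D]
  3 | W B5 → L1 hit [D]
  4 | W B5 → L1 hit [D]
  5 | W B3 → L1 miss wb→B5 [D]
  6 | W B1 → L1 miss wb→B3 [D]
  7 | W B3 → L1 miss wb→B1 [D]
  8 | W B3 → L1 hit [D]
  9 | W B3 → L1 hit [D]
  10 | W B5 → L1 miss wb→B3 [D]
  11 | W B5 → L1 hit [D]

DIRTY = [5]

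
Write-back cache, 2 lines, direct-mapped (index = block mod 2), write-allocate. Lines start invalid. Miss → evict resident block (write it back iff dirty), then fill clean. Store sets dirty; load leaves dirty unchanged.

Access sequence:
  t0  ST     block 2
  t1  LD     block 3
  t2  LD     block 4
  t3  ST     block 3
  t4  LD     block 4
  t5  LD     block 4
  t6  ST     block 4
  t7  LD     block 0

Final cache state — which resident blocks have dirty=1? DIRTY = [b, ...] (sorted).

DIRTY = [3]

  0 | W B2 → L0 miss [D]
  1 | R B3 → L1 miss [-]
  2 | R B4 → L0 miss wb→B2 [-]
  3 | W B3 → L1 hit [D]
  4 | R B4 → L0 hit [-]
  5 | R B4 → L0 hit [-]
  6 | W B4 → L0 hit [D]
  7 | R B0 → L0 miss wb→B4 [-]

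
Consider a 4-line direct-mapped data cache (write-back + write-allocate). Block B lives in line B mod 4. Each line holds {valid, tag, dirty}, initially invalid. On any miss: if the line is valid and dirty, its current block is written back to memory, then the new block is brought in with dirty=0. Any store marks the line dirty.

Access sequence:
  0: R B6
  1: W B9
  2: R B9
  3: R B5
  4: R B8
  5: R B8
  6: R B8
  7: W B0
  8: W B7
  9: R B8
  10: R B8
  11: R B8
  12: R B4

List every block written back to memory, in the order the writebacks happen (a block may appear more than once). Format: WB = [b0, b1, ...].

0: R B6 → L2 miss [-]
1: W B9 → L1 miss [D]
2: R B9 → L1 hit [D]
3: R B5 → L1 miss wb→B9 [-]
4: R B8 → L0 miss [-]
5: R B8 → L0 hit [-]
6: R B8 → L0 hit [-]
7: W B0 → L0 miss [D]
8: W B7 → L3 miss [D]
9: R B8 → L0 miss wb→B0 [-]
10: R B8 → L0 hit [-]
11: R B8 → L0 hit [-]
12: R B4 → L0 miss [-]

WB = [9, 0]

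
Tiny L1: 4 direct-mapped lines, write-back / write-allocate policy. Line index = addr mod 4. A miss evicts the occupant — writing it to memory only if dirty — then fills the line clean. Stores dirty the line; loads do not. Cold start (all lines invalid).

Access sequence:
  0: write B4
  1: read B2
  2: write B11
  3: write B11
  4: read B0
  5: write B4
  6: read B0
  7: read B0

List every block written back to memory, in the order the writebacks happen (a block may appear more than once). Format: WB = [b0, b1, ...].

  0 | W B4 → L0 miss [D]
  1 | R B2 → L2 miss [-]
  2 | W B11 → L3 miss [D]
  3 | W B11 → L3 hit [D]
  4 | R B0 → L0 miss wb→B4 [-]
  5 | W B4 → L0 miss [D]
  6 | R B0 → L0 miss wb→B4 [-]
  7 | R B0 → L0 hit [-]

WB = [4, 4]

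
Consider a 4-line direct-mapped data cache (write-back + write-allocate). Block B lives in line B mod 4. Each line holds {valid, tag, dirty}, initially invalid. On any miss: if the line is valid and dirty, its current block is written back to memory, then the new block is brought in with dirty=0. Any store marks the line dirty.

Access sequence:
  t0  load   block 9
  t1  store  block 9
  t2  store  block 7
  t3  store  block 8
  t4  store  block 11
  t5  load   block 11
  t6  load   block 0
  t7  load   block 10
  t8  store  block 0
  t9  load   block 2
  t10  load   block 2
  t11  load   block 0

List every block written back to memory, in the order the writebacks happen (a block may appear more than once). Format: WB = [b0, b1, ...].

  0 | R B9 → L1 miss [-]
  1 | W B9 → L1 hit [D]
  2 | W B7 → L3 miss [D]
  3 | W B8 → L0 miss [D]
  4 | W B11 → L3 miss wb→B7 [D]
  5 | R B11 → L3 hit [D]
  6 | R B0 → L0 miss wb→B8 [-]
  7 | R B10 → L2 miss [-]
  8 | W B0 → L0 hit [D]
  9 | R B2 → L2 miss [-]
  10 | R B2 → L2 hit [-]
  11 | R B0 → L0 hit [D]

WB = [7, 8]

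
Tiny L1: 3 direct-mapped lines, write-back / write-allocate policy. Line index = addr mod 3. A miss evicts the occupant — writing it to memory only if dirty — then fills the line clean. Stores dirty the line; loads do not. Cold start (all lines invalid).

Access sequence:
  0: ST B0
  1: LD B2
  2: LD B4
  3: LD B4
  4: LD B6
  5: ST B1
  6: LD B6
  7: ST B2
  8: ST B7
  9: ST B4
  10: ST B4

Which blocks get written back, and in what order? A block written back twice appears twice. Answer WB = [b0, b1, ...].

WB = [0, 1, 7]

  0 | W B0 → L0 miss [D]
  1 | R B2 → L2 miss [-]
  2 | R B4 → L1 miss [-]
  3 | R B4 → L1 hit [-]
  4 | R B6 → L0 miss wb→B0 [-]
  5 | W B1 → L1 miss [D]
  6 | R B6 → L0 hit [-]
  7 | W B2 → L2 hit [D]
  8 | W B7 → L1 miss wb→B1 [D]
  9 | W B4 → L1 miss wb→B7 [D]
  10 | W B4 → L1 hit [D]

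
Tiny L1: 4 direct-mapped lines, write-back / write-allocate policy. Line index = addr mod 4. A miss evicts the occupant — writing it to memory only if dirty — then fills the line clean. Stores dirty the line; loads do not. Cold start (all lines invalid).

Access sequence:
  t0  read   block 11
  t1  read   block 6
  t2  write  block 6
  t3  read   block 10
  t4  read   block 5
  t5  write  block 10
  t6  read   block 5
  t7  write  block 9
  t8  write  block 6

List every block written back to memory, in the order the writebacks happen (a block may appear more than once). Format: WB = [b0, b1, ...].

WB = [6, 10]

  0 | R B11 → L3 miss [-]
  1 | R B6 → L2 miss [-]
  2 | W B6 → L2 hit [D]
  3 | R B10 → L2 miss wb→B6 [-]
  4 | R B5 → L1 miss [-]
  5 | W B10 → L2 hit [D]
  6 | R B5 → L1 hit [-]
  7 | W B9 → L1 miss [D]
  8 | W B6 → L2 miss wb→B10 [D]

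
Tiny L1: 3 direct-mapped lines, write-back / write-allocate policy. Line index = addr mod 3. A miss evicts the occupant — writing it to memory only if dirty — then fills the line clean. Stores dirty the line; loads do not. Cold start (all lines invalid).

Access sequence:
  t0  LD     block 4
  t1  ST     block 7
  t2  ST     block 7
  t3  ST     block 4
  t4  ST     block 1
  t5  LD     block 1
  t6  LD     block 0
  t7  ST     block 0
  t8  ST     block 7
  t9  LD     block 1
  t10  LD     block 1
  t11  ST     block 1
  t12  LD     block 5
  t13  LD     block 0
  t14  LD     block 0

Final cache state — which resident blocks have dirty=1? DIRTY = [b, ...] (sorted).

0: R B4 -> L1 miss  d=-]
1: W B7 -> L1 miss  d=D]
2: W B7 -> L1 hit  d=D]
3: W B4 -> L1 miss wb->B7  d=D]
4: W B1 -> L1 miss wb->B4  d=D]
5: R B1 -> L1 hit  d=D]
6: R B0 -> L0 miss  d=-]
7: W B0 -> L0 hit  d=D]
8: W B7 -> L1 miss wb->B1  d=D]
9: R B1 -> L1 miss wb->B7  d=-]
10: R B1 -> L1 hit  d=-]
11: W B1 -> L1 hit  d=D]
12: R B5 -> L2 miss  d=-]
13: R B0 -> L0 hit  d=D]
14: R B0 -> L0 hit  d=D]

DIRTY = [0, 1]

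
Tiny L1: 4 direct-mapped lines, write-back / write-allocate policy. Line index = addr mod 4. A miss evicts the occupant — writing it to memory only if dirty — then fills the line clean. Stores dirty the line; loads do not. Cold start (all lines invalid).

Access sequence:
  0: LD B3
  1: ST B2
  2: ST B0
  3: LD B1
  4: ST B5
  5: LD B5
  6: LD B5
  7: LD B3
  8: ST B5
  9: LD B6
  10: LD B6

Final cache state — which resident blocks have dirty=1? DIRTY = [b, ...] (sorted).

DIRTY = [0, 5]

  0 | R B3 → L3 miss [-]
  1 | W B2 → L2 miss [D]
  2 | W B0 → L0 miss [D]
  3 | R B1 → L1 miss [-]
  4 | W B5 → L1 miss [D]
  5 | R B5 → L1 hit [D]
  6 | R B5 → L1 hit [D]
  7 | R B3 → L3 hit [-]
  8 | W B5 → L1 hit [D]
  9 | R B6 → L2 miss wb→B2 [-]
  10 | R B6 → L2 hit [-]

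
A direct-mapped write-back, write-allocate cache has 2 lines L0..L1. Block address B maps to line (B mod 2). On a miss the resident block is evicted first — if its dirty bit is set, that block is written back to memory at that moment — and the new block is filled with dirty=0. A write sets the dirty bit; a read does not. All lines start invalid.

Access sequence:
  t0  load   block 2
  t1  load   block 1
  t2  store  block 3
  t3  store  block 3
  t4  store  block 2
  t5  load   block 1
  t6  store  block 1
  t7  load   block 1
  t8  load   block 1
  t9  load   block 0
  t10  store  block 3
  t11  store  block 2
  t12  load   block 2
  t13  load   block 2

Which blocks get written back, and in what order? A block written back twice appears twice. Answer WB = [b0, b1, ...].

0: R B2 → L0 miss [-]
1: R B1 → L1 miss [-]
2: W B3 → L1 miss [D]
3: W B3 → L1 hit [D]
4: W B2 → L0 hit [D]
5: R B1 → L1 miss wb→B3 [-]
6: W B1 → L1 hit [D]
7: R B1 → L1 hit [D]
8: R B1 → L1 hit [D]
9: R B0 → L0 miss wb→B2 [-]
10: W B3 → L1 miss wb→B1 [D]
11: W B2 → L0 miss [D]
12: R B2 → L0 hit [D]
13: R B2 → L0 hit [D]

WB = [3, 2, 1]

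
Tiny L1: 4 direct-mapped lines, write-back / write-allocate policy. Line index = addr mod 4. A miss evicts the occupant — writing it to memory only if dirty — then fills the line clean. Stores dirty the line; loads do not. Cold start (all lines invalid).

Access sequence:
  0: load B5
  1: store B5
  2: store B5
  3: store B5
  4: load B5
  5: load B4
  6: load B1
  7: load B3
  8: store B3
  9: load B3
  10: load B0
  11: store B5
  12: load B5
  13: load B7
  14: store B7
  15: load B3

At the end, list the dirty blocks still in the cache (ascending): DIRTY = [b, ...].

0: R B5 -> L1 miss  d=-]
1: W B5 -> L1 hit  d=D]
2: W B5 -> L1 hit  d=D]
3: W B5 -> L1 hit  d=D]
4: R B5 -> L1 hit  d=D]
5: R B4 -> L0 miss  d=-]
6: R B1 -> L1 miss wb->B5  d=-]
7: R B3 -> L3 miss  d=-]
8: W B3 -> L3 hit  d=D]
9: R B3 -> L3 hit  d=D]
10: R B0 -> L0 miss  d=-]
11: W B5 -> L1 miss  d=D]
12: R B5 -> L1 hit  d=D]
13: R B7 -> L3 miss wb->B3  d=-]
14: W B7 -> L3 hit  d=D]
15: R B3 -> L3 miss wb->B7  d=-]

DIRTY = [5]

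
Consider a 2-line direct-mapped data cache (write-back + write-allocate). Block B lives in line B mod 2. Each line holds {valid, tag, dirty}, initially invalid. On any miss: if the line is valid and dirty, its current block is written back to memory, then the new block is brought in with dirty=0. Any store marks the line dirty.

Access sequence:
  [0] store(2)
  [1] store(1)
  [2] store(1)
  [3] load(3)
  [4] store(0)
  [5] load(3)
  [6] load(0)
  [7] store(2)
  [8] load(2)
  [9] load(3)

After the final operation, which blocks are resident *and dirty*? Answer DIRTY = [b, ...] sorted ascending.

DIRTY = [2]

  0 | W B2 → L0 miss [D]
  1 | W B1 → L1 miss [D]
  2 | W B1 → L1 hit [D]
  3 | R B3 → L1 miss wb→B1 [-]
  4 | W B0 → L0 miss wb→B2 [D]
  5 | R B3 → L1 hit [-]
  6 | R B0 → L0 hit [D]
  7 | W B2 → L0 miss wb→B0 [D]
  8 | R B2 → L0 hit [D]
  9 | R B3 → L1 hit [-]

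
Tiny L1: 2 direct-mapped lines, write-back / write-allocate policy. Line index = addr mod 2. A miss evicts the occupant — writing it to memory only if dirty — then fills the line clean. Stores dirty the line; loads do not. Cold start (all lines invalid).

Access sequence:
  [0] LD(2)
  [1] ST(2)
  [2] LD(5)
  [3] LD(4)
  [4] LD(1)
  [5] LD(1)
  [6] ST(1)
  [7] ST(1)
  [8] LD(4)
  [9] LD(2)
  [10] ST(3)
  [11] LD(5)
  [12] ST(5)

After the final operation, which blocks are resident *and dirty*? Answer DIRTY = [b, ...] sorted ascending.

DIRTY = [5]

0: R B2 -> L0 miss  d=-]
1: W B2 -> L0 hit  d=D]
2: R B5 -> L1 miss  d=-]
3: R B4 -> L0 miss wb->B2  d=-]
4: R B1 -> L1 miss  d=-]
5: R B1 -> L1 hit  d=-]
6: W B1 -> L1 hit  d=D]
7: W B1 -> L1 hit  d=D]
8: R B4 -> L0 hit  d=-]
9: R B2 -> L0 miss  d=-]
10: W B3 -> L1 miss wb->B1  d=D]
11: R B5 -> L1 miss wb->B3  d=-]
12: W B5 -> L1 hit  d=D]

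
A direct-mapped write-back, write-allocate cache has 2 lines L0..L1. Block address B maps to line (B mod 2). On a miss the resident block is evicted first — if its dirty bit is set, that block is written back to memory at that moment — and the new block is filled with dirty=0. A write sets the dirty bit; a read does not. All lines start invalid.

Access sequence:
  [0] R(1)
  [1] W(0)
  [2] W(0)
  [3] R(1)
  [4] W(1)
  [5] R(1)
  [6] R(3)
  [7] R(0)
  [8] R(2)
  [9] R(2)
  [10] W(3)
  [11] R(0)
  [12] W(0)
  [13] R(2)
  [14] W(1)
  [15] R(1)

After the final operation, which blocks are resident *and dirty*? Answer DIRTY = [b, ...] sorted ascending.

DIRTY = [1]

  0 | R B1 → L1 miss [-]
  1 | W B0 → L0 miss [D]
  2 | W B0 → L0 hit [D]
  3 | R B1 → L1 hit [-]
  4 | W B1 → L1 hit [D]
  5 | R B1 → L1 hit [D]
  6 | R B3 → L1 miss wb→B1 [-]
  7 | R B0 → L0 hit [D]
  8 | R B2 → L0 miss wb→B0 [-]
  9 | R B2 → L0 hit [-]
  10 | W B3 → L1 hit [D]
  11 | R B0 → L0 miss [-]
  12 | W B0 → L0 hit [D]
  13 | R B2 → L0 miss wb→B0 [-]
  14 | W B1 → L1 miss wb→B3 [D]
  15 | R B1 → L1 hit [D]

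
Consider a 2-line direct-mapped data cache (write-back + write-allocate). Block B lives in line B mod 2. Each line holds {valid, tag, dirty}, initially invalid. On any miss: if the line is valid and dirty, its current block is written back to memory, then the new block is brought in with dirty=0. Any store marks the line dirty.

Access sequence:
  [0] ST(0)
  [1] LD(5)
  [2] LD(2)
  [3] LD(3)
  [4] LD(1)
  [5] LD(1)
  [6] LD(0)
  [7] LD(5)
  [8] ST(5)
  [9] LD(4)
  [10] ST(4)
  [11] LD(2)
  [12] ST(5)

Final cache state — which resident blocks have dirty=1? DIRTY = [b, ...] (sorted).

0: W B0 → L0 miss [D]
1: R B5 → L1 miss [-]
2: R B2 → L0 miss wb→B0 [-]
3: R B3 → L1 miss [-]
4: R B1 → L1 miss [-]
5: R B1 → L1 hit [-]
6: R B0 → L0 miss [-]
7: R B5 → L1 miss [-]
8: W B5 → L1 hit [D]
9: R B4 → L0 miss [-]
10: W B4 → L0 hit [D]
11: R B2 → L0 miss wb→B4 [-]
12: W B5 → L1 hit [D]

DIRTY = [5]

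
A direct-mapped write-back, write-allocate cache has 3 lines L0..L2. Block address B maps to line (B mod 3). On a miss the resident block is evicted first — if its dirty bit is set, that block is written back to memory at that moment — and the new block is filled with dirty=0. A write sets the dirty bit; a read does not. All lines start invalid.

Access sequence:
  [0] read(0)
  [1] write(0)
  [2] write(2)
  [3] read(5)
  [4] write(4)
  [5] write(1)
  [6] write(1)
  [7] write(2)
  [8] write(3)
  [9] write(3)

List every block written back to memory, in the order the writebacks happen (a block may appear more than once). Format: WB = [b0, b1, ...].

WB = [2, 4, 0]

  0 | R B0 → L0 miss [-]
  1 | W B0 → L0 hit [D]
  2 | W B2 → L2 miss [D]
  3 | R B5 → L2 miss wb→B2 [-]
  4 | W B4 → L1 miss [D]
  5 | W B1 → L1 miss wb→B4 [D]
  6 | W B1 → L1 hit [D]
  7 | W B2 → L2 miss [D]
  8 | W B3 → L0 miss wb→B0 [D]
  9 | W B3 → L0 hit [D]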